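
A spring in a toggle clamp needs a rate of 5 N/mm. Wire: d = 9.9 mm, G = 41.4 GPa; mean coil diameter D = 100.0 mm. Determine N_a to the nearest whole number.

N_a = Gd⁴/(8D³k) = (41.4×10³ × 9.9⁴)/(8 × 100.0³ × 5)
    = 3.97687e+08 / 4e+07 = 9.942 → 10 coils

10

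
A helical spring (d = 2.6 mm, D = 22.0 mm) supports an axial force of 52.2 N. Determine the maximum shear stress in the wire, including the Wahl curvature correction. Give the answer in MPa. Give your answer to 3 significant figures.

Spring index C = D/d = 22.0/2.6 = 8.4615
K_W = (4C−1)/(4C−4) + 0.615/C = 32.846/29.846 + 0.0727 = 1.1732
τ₀ = 8FD/(πd³) = 8·52.2·22.0/(π·2.6³) = 9187.2/55.217 = 166.38 MPa
τ_max = K·τ₀ = 1.1732 × 166.38 = 195.2 MPa

195 MPa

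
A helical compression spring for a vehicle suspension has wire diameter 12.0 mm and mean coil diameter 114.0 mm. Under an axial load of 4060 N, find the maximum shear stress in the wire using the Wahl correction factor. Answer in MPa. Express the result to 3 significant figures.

Spring index C = D/d = 114.0/12.0 = 9.5000
K_W = (4C−1)/(4C−4) + 0.615/C = 37.000/34.000 + 0.0647 = 1.1530
τ₀ = 8FD/(πd³) = 8·4060·114.0/(π·12.0³) = 3.70272e+06/5428.7 = 682.07 MPa
τ_max = K·τ₀ = 1.1530 × 682.07 = 786.4 MPa

786 MPa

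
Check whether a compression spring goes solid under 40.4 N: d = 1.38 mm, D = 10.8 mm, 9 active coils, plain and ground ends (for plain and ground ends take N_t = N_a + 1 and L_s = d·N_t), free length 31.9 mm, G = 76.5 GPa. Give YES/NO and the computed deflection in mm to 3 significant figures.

k = Gd⁴/(8D³N_a) = (76.5×10³)(1.38⁴)/(8·10.8³·9) = 3.059 N/mm
N_t = 10; L_s = 1.38·10 = 13.8 mm; δ_solid = L₀ − L_s = 31.9 − 13.8 = 18.1 mm
δ = F/k = 40.4/3.059 = 13.207 mm
δ < δ_solid → spring does not go solid

NO, δ = 13.2 mm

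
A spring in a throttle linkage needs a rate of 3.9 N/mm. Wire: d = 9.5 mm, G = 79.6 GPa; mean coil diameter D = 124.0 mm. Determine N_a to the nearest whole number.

11

N_a = Gd⁴/(8D³k) = (79.6×10³ × 9.5⁴)/(8 × 124.0³ × 3.9)
    = 6.48347e+08 / 5.94867e+07 = 10.9 → 11 coils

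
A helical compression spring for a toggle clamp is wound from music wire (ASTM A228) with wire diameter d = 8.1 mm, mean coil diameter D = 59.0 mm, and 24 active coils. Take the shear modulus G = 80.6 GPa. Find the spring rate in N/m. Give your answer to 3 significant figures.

8800 N/m

k = Gd⁴/(8D³N_a) = (80.6×10³ × 8.1⁴) / (8 × 59.0³ × 24)
  = 3.46957e+08 / 3.94328e+07 = 8.7987 N/mm = 8798.7 N/m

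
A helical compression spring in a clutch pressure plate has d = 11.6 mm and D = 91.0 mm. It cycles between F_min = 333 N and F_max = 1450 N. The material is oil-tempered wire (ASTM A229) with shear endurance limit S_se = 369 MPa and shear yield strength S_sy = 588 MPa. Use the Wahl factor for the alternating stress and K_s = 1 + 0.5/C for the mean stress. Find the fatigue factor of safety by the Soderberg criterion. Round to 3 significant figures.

C = D/d = 91.0/11.6 = 7.8448; K_W = (4C−1)/(4C−4)+0.615/C = 1.1880; K_s = 1+0.5/C = 1.0637
F_a = (F_max−F_min)/2 = 558.5 N; F_m = (F_max+F_min)/2 = 891.5 N
τ_a = K_W·8F_aD/(πd³) = 1.1880 × 82.915 = 98.5 MPa
τ_m = K_s·8F_mD/(πd³) = 1.0637 × 132.35 = 140.79 MPa
Soderberg: 1/n_f = τ_a/S_se + τ_m/S_sy = 98.5/369 + 140.79/588 = 0.26694 + 0.23943 = 0.50637
n_f = 1/0.50637 = 1.975

1.97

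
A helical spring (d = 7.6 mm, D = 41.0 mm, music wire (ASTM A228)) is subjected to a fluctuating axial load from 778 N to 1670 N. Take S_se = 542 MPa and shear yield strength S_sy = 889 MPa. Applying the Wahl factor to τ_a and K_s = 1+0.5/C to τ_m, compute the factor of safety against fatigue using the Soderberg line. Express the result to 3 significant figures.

1.64

C = D/d = 41.0/7.6 = 5.3947; K_W = (4C−1)/(4C−4)+0.615/C = 1.2847; K_s = 1+0.5/C = 1.0927
F_a = (F_max−F_min)/2 = 446 N; F_m = (F_max+F_min)/2 = 1224 N
τ_a = K_W·8F_aD/(πd³) = 1.2847 × 106.08 = 136.27 MPa
τ_m = K_s·8F_mD/(πd³) = 1.0927 × 291.12 = 318.1 MPa
Soderberg: 1/n_f = τ_a/S_se + τ_m/S_sy = 136.27/542 + 318.1/889 = 0.25142 + 0.35781 = 0.60924
n_f = 1/0.60924 = 1.641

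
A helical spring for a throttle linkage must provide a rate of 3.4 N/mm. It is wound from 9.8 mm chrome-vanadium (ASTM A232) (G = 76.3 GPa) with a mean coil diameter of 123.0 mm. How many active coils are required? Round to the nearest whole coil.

14

N_a = Gd⁴/(8D³k) = (76.3×10³ × 9.8⁴)/(8 × 123.0³ × 3.4)
    = 7.03767e+08 / 5.06156e+07 = 13.9 → 14 coils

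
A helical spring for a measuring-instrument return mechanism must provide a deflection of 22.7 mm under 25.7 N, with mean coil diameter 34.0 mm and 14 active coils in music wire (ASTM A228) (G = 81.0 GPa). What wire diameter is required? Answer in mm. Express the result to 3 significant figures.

Required rate k = F/δ = 25.7/22.7 = 1.1322 N/mm
d = (8D³N_a·k / G)^(1/4) = (8·34.0³·14·1.1322 / (81.0×10³))^0.25
  = (61.529)^0.25 = 2.8007 mm

2.80 mm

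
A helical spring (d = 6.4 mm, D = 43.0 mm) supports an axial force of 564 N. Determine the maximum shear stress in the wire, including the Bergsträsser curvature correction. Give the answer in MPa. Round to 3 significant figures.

Spring index C = D/d = 43.0/6.4 = 6.7188
K_B = (4C+2)/(4C−3) = 28.875/23.875 = 1.2094
τ₀ = 8FD/(πd³) = 8·564·43.0/(π·6.4³) = 194016/823.55 = 235.59 MPa
τ_max = K·τ₀ = 1.2094 × 235.59 = 284.92 MPa

285 MPa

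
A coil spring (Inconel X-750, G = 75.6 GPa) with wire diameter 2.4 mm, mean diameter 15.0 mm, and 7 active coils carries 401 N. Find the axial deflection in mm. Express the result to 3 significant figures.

30.2 mm

k = Gd⁴/(8D³N_a) = (75.6×10³)(2.4⁴)/(8·15.0³·7) = 13.271 N/mm
δ = F/k = 401 / 13.271 = 30.216 mm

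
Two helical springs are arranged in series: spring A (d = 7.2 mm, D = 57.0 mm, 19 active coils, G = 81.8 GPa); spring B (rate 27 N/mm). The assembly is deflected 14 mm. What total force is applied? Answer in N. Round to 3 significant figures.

84.8 N

k_A = Gd⁴/(8D³N_a) = (81.8×10³)(7.2⁴)/(8·57.0³·19) = 7.8094 N/mm
Series: 1/k_eq = 1/7.8094 + 1/27 = 0.16509; k_eq = 6.0574 N/mm
F = k_eq·δ = 6.0574·14 = 84.803 N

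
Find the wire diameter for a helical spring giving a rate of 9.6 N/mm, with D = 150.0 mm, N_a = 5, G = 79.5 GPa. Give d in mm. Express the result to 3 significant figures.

d = (8D³N_a·k / G)^(1/4) = (8·150.0³·5·9.6 / (79.5×10³))^0.25
  = (16302)^0.25 = 11.2995 mm

11.3 mm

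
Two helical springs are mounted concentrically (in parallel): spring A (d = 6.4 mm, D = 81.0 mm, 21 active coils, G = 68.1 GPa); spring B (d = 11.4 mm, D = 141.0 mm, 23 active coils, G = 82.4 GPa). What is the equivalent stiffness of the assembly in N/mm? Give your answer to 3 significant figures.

k_A = Gd⁴/(8D³N_a) = (68.1×10³)(6.4⁴)/(8·81.0³·21) = 1.2797 N/mm
k_B = Gd⁴/(8D³N_a) = (82.4×10³)(11.4⁴)/(8·141.0³·23) = 2.6982 N/mm
Parallel: k_eq = 1.2797 + 2.6982 = 3.9779 N/mm

3.98 N/mm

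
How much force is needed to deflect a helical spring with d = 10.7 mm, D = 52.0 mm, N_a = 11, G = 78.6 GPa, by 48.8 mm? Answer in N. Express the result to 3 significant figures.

k = Gd⁴/(8D³N_a) = (78.6×10³)(10.7⁴)/(8·52.0³·11) = 83.265 N/mm
F = k·δ = 83.265 × 48.8 = 4063.4 N

4060 N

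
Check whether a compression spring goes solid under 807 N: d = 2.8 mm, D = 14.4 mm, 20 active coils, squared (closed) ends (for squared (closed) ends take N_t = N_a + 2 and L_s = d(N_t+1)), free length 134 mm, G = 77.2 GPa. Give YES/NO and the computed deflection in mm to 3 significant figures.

YES, δ = 81.3 mm

k = Gd⁴/(8D³N_a) = (77.2×10³)(2.8⁴)/(8·14.4³·20) = 9.9321 N/mm
N_t = 22; L_s = 2.8·23 = 64.4 mm; δ_solid = L₀ − L_s = 134 − 64.4 = 69.6 mm
δ = F/k = 807/9.9321 = 81.252 mm
δ ≥ δ_solid → spring goes solid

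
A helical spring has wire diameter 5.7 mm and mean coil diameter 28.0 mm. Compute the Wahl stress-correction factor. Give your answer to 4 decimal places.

1.3169

C = D/d = 28.0/5.7 = 4.9123
K_W = (4C−1)/(4C−4) + 0.615/C = 18.649/15.649 + 0.1252 = 1.3169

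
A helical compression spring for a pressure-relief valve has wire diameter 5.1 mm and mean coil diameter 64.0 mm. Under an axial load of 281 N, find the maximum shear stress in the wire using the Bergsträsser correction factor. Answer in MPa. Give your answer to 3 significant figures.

Spring index C = D/d = 64.0/5.1 = 12.5490
K_B = (4C+2)/(4C−3) = 52.196/47.196 = 1.1059
τ₀ = 8FD/(πd³) = 8·281·64.0/(π·5.1³) = 143872/416.74 = 345.24 MPa
τ_max = K·τ₀ = 1.1059 × 345.24 = 381.81 MPa

382 MPa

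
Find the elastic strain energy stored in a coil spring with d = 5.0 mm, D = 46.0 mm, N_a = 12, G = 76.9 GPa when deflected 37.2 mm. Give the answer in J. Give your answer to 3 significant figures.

k = Gd⁴/(8D³N_a) = (76.9×10³)(5.0⁴)/(8·46.0³·12) = 5.1435 N/mm
U = ½kδ² = 0.5 × 5.1435 × 37.2² = 3558.9 N·mm = 3.5589 J

3.56 J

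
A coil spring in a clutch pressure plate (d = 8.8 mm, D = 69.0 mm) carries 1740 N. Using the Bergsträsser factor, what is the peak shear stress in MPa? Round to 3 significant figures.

528 MPa

Spring index C = D/d = 69.0/8.8 = 7.8409
K_B = (4C+2)/(4C−3) = 33.364/28.364 = 1.1763
τ₀ = 8FD/(πd³) = 8·1740·69.0/(π·8.8³) = 960480/2140.9 = 448.63 MPa
τ_max = K·τ₀ = 1.1763 × 448.63 = 527.72 MPa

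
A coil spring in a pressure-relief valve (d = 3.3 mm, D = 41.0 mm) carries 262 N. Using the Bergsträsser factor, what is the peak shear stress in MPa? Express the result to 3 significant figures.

843 MPa

Spring index C = D/d = 41.0/3.3 = 12.4242
K_B = (4C+2)/(4C−3) = 51.697/46.697 = 1.1071
τ₀ = 8FD/(πd³) = 8·262·41.0/(π·3.3³) = 85936/112.9 = 761.17 MPa
τ_max = K·τ₀ = 1.1071 × 761.17 = 842.67 MPa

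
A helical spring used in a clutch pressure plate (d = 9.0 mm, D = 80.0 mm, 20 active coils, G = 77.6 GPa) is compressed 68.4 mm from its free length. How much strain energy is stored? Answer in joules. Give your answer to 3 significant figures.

k = Gd⁴/(8D³N_a) = (77.6×10³)(9.0⁴)/(8·80.0³·20) = 6.215 N/mm
U = ½kδ² = 0.5 × 6.215 × 68.4² = 14539 N·mm = 14.539 J

14.5 J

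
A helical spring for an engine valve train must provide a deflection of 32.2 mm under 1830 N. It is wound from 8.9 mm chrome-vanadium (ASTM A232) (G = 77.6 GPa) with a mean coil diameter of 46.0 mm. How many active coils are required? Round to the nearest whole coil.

11

Required rate k = F/δ = 1830/32.2 = 56.832 N/mm
N_a = Gd⁴/(8D³k) = (77.6×10³ × 8.9⁴)/(8 × 46.0³ × 56.832)
    = 4.8688e+08 / 4.42546e+07 = 11 → 11 coils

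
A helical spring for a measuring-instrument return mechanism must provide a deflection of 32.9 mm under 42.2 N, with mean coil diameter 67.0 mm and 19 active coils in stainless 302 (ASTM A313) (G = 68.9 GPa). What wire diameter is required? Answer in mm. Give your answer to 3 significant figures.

5.40 mm

Required rate k = F/δ = 42.2/32.9 = 1.2827 N/mm
d = (8D³N_a·k / G)^(1/4) = (8·67.0³·19·1.2827 / (68.9×10³))^0.25
  = (851.07)^0.25 = 5.4012 mm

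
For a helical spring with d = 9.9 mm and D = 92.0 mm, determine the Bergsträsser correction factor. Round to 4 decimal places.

C = D/d = 92.0/9.9 = 9.2929
K_B = (4C+2)/(4C−3) = 39.172/34.172 = 1.1463

1.1463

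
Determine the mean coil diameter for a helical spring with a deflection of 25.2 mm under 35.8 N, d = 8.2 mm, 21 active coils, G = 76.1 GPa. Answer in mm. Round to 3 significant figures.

Required rate k = F/δ = 35.8/25.2 = 1.4206 N/mm
D = (Gd⁴/(8N_a·k))^(1/3) = (76.1×10³·8.2⁴/(8·21·1.4206))^(1/3)
  = (1.44161e+06)^(1/3) = 112.9664 mm

113 mm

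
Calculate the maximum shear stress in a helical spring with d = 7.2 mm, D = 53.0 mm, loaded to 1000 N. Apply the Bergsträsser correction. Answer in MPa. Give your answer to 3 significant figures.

Spring index C = D/d = 53.0/7.2 = 7.3611
K_B = (4C+2)/(4C−3) = 31.444/26.444 = 1.1891
τ₀ = 8FD/(πd³) = 8·1000·53.0/(π·7.2³) = 424000/1172.6 = 361.59 MPa
τ_max = K·τ₀ = 1.1891 × 361.59 = 429.96 MPa

430 MPa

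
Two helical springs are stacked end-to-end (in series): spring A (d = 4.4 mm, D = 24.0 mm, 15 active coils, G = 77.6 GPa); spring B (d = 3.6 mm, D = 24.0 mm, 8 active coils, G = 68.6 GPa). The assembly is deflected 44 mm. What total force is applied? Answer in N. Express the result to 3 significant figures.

329 N

k_A = Gd⁴/(8D³N_a) = (77.6×10³)(4.4⁴)/(8·24.0³·15) = 17.533 N/mm
k_B = Gd⁴/(8D³N_a) = (68.6×10³)(3.6⁴)/(8·24.0³·8) = 13.023 N/mm
Series: 1/k_eq = 1/17.533 + 1/13.023 = 0.13382; k_eq = 7.4727 N/mm
F = k_eq·δ = 7.4727·44 = 328.8 N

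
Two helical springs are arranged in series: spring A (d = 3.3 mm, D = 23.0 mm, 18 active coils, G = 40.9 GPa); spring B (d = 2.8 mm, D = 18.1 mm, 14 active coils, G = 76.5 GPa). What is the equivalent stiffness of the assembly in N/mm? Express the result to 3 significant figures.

k_A = Gd⁴/(8D³N_a) = (40.9×10³)(3.3⁴)/(8·23.0³·18) = 2.7684 N/mm
k_B = Gd⁴/(8D³N_a) = (76.5×10³)(2.8⁴)/(8·18.1³·14) = 7.0801 N/mm
Series: 1/k_eq = 1/2.7684 + 1/7.0801 = 0.50246; k_eq = 1.9902 N/mm

1.99 N/mm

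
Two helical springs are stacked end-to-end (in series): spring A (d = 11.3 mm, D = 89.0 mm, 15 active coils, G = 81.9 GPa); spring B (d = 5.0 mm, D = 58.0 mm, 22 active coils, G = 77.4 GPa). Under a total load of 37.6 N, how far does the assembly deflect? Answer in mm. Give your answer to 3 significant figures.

29.1 mm

k_A = Gd⁴/(8D³N_a) = (81.9×10³)(11.3⁴)/(8·89.0³·15) = 15.785 N/mm
k_B = Gd⁴/(8D³N_a) = (77.4×10³)(5.0⁴)/(8·58.0³·22) = 1.4087 N/mm
Series: 1/k_eq = 1/15.785 + 1/1.4087 = 0.77322; k_eq = 1.2933 N/mm
δ = F/k_eq = 37.6/1.2933 = 29.073 mm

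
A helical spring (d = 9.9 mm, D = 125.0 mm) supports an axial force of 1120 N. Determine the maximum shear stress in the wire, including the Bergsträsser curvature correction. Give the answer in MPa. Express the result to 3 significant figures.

Spring index C = D/d = 125.0/9.9 = 12.6263
K_B = (4C+2)/(4C−3) = 52.505/47.505 = 1.1053
τ₀ = 8FD/(πd³) = 8·1120·125.0/(π·9.9³) = 1.12e+06/3048.3 = 367.42 MPa
τ_max = K·τ₀ = 1.1053 × 367.42 = 406.09 MPa

406 MPa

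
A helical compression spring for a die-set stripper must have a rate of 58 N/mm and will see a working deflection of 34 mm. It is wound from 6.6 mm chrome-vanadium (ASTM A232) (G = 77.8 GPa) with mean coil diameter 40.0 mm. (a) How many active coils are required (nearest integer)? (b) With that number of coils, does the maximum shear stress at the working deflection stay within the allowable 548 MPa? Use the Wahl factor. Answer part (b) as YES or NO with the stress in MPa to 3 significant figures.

N_a = Gd⁴/(8D³k) = (77.8×10³)(6.6⁴)/(8·40.0³·58) = 4.971 → N_a = 5
Actual rate k = Gd⁴/(8D³·5) = 57.665 N/mm
Working load F = kδ = 57.665·34 = 1960.6 N
C = 40.0/6.6 = 6.0606; K_W = (4C−1)/(4C−4)+0.615/C = 1.2497
τ_max = K_W·8FD/(πd³) = 1.2497·694.64 = 868.08 MPa
τ_max > 548 MPa → exceeds allowable

(a) 5 coils; (b) NO, τ_max = 868 MPa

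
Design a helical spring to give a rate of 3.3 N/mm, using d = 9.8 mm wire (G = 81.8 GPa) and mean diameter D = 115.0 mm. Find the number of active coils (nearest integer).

19

N_a = Gd⁴/(8D³k) = (81.8×10³ × 9.8⁴)/(8 × 115.0³ × 3.3)
    = 7.54497e+08 / 4.01511e+07 = 18.79 → 19 coils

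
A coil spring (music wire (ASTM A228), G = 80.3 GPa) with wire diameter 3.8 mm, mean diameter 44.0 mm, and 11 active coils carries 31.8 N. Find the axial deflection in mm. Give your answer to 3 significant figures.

k = Gd⁴/(8D³N_a) = (80.3×10³)(3.8⁴)/(8·44.0³·11) = 2.2336 N/mm
δ = F/k = 31.8 / 2.2336 = 14.237 mm

14.2 mm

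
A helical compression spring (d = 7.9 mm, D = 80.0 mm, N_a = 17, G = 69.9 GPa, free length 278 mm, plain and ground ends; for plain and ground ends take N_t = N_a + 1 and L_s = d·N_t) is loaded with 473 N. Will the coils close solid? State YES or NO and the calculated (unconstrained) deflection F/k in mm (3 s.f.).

k = Gd⁴/(8D³N_a) = (69.9×10³)(7.9⁴)/(8·80.0³·17) = 3.91 N/mm
N_t = 18; L_s = 7.9·18 = 142.2 mm; δ_solid = L₀ − L_s = 278 − 142.2 = 135.8 mm
δ = F/k = 473/3.91 = 120.97 mm
δ < δ_solid → spring does not go solid

NO, δ = 121 mm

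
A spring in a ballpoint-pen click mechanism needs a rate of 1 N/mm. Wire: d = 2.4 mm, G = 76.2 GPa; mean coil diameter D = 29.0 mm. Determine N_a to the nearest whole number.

N_a = Gd⁴/(8D³k) = (76.2×10³ × 2.4⁴)/(8 × 29.0³ × 1)
    = 2.52813e+06 / 195112 = 12.96 → 13 coils

13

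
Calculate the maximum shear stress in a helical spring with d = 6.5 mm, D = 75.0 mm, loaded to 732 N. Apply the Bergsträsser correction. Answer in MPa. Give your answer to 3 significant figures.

568 MPa

Spring index C = D/d = 75.0/6.5 = 11.5385
K_B = (4C+2)/(4C−3) = 48.154/43.154 = 1.1159
τ₀ = 8FD/(πd³) = 8·732·75.0/(π·6.5³) = 439200/862.76 = 509.06 MPa
τ_max = K·τ₀ = 1.1159 × 509.06 = 568.05 MPa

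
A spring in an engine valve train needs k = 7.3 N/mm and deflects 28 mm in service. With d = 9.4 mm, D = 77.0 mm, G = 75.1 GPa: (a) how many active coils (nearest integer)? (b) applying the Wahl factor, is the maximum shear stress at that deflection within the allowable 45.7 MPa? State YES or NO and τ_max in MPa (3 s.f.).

(a) 22 coils; (b) NO, τ_max = 56.9 MPa

N_a = Gd⁴/(8D³k) = (75.1×10³)(9.4⁴)/(8·77.0³·7.3) = 21.99 → N_a = 22
Actual rate k = Gd⁴/(8D³·22) = 7.2974 N/mm
Working load F = kδ = 7.2974·28 = 204.33 N
C = 77.0/9.4 = 8.1915; K_W = (4C−1)/(4C−4)+0.615/C = 1.1794
τ_max = K_W·8FD/(πd³) = 1.1794·48.236 = 56.888 MPa
τ_max > 45.7 MPa → exceeds allowable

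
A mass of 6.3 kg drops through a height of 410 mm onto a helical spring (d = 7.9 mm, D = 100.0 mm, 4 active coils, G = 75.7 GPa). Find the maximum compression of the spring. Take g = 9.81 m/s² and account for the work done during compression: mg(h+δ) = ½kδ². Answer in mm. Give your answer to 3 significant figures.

k = Gd⁴/(8D³N_a) = (75.7×10³)(7.9⁴)/(8·100.0³·4) = 9.2141 N/mm
W = mg = 6.3 × 9.81 = 61.803 N
½kδ² − Wδ − Wh = 0 → δ = (W + √(W² + 2kWh))/k
δ = (61.803 + √(3819.6 + 466958))/9.2141 = (61.803 + 686.13)/9.2141 = 81.173 mm

81.2 mm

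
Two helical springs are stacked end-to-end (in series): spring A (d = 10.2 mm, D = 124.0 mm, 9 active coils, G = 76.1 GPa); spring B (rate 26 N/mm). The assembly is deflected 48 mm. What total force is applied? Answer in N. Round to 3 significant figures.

k_A = Gd⁴/(8D³N_a) = (76.1×10³)(10.2⁴)/(8·124.0³·9) = 6.0005 N/mm
Series: 1/k_eq = 1/6.0005 + 1/26 = 0.20511; k_eq = 4.8753 N/mm
F = k_eq·δ = 4.8753·48 = 234.02 N

234 N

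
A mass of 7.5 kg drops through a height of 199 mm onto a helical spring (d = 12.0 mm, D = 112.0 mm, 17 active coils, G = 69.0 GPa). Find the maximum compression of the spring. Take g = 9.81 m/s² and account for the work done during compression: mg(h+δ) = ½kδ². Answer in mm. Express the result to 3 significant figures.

73.1 mm

k = Gd⁴/(8D³N_a) = (69.0×10³)(12.0⁴)/(8·112.0³·17) = 7.4883 N/mm
W = mg = 7.5 × 9.81 = 73.575 N
½kδ² − Wδ − Wh = 0 → δ = (W + √(W² + 2kWh))/k
δ = (73.575 + √(5413.3 + 219278))/7.4883 = (73.575 + 474.02)/7.4883 = 73.127 mm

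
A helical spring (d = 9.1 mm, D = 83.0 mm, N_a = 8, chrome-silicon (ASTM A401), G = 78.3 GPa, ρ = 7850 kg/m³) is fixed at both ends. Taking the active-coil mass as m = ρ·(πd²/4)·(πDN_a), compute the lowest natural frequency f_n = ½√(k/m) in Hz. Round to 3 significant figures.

58.7 Hz

k = Gd⁴/(8D³N_a) = (78.3×10³)(9.1⁴)/(8·83.0³·8) = 14.673 N/mm = 14673 N/m
Wire length L = πDN_a = π·83.0·8 = 2086 mm
m = ρ·(πd²/4)·L = 7850 × 65.039×10⁻⁶ m² × 2.086 m = 1.065 kg
f_n = ½√(k/m) = 0.5·√(14673/1.065) = 0.5·√(13777) = 58.688 Hz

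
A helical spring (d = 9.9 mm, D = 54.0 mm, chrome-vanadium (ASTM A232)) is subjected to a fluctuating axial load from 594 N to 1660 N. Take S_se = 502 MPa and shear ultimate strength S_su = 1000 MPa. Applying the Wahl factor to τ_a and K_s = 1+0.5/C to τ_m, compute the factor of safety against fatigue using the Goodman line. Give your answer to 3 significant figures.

C = D/d = 54.0/9.9 = 5.4545; K_W = (4C−1)/(4C−4)+0.615/C = 1.2811; K_s = 1+0.5/C = 1.0917
F_a = (F_max−F_min)/2 = 533 N; F_m = (F_max+F_min)/2 = 1127 N
τ_a = K_W·8F_aD/(πd³) = 1.2811 × 75.536 = 96.771 MPa
τ_m = K_s·8F_mD/(πd³) = 1.0917 × 159.72 = 174.36 MPa
Goodman: 1/n_f = τ_a/S_se + τ_m/S_su = 96.771/502 + 174.36/1000 = 0.19277 + 0.17436 = 0.36713
n_f = 1/0.36713 = 2.724

2.72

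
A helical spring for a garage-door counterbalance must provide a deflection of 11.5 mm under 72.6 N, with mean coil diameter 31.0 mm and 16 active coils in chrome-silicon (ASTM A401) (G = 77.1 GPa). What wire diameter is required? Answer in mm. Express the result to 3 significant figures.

4.20 mm

Required rate k = F/δ = 72.6/11.5 = 6.313 N/mm
d = (8D³N_a·k / G)^(1/4) = (8·31.0³·16·6.313 / (77.1×10³))^0.25
  = (312.23)^0.25 = 4.2036 mm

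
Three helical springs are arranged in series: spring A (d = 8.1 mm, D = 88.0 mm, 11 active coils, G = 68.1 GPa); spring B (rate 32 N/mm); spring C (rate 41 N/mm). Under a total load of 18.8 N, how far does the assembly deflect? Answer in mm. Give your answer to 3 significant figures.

k_A = Gd⁴/(8D³N_a) = (68.1×10³)(8.1⁴)/(8·88.0³·11) = 4.8883 N/mm
Series: 1/k_eq = 1/4.8883 + 1/32 + 1/41 = 0.26021; k_eq = 3.843 N/mm
δ = F/k_eq = 18.8/3.843 = 4.892 mm

4.89 mm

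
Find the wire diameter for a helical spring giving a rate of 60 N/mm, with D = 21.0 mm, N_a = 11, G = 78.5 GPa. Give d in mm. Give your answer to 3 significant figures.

d = (8D³N_a·k / G)^(1/4) = (8·21.0³·11·60 / (78.5×10³))^0.25
  = (622.91)^0.25 = 4.9958 mm

5.00 mm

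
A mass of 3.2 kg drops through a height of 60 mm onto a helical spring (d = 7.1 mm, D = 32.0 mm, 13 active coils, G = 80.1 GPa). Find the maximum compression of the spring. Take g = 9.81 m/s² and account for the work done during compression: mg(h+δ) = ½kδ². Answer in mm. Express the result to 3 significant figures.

k = Gd⁴/(8D³N_a) = (80.1×10³)(7.1⁴)/(8·32.0³·13) = 59.729 N/mm
W = mg = 3.2 × 9.81 = 31.392 N
½kδ² − Wδ − Wh = 0 → δ = (W + √(W² + 2kWh))/k
δ = (31.392 + √(985.46 + 225000))/59.729 = (31.392 + 475.38)/59.729 = 8.4846 mm

8.48 mm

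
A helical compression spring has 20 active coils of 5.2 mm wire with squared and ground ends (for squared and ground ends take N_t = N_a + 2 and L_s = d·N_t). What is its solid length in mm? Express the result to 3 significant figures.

squared and ground ends: N_t = N_a + 2 = 20 + 2 = 22
L_s = d·N_t = 5.2 × 22 = 114.4 mm

114 mm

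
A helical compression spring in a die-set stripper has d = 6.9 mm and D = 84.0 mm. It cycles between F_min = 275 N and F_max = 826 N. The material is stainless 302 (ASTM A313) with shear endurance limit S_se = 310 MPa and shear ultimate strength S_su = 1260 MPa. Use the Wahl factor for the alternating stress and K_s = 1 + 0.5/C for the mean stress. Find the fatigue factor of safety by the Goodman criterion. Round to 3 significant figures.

1.06

C = D/d = 84.0/6.9 = 12.1739; K_W = (4C−1)/(4C−4)+0.615/C = 1.1176; K_s = 1+0.5/C = 1.0411
F_a = (F_max−F_min)/2 = 275.5 N; F_m = (F_max+F_min)/2 = 550.5 N
τ_a = K_W·8F_aD/(πd³) = 1.1176 × 179.39 = 200.49 MPa
τ_m = K_s·8F_mD/(πd³) = 1.0411 × 358.45 = 373.17 MPa
Goodman: 1/n_f = τ_a/S_se + τ_m/S_su = 200.49/310 + 373.17/1260 = 0.64675 + 0.29617 = 0.94291
n_f = 1/0.94291 = 1.061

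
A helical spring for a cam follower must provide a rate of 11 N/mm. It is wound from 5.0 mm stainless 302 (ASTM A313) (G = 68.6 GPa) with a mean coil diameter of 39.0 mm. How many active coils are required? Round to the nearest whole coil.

N_a = Gd⁴/(8D³k) = (68.6×10³ × 5.0⁴)/(8 × 39.0³ × 11)
    = 4.2875e+07 / 5.22007e+06 = 8.213 → 8 coils

8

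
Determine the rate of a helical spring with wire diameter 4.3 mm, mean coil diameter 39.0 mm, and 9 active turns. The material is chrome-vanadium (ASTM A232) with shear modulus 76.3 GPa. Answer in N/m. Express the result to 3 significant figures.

6110 N/m

k = Gd⁴/(8D³N_a) = (76.3×10³ × 4.3⁴) / (8 × 39.0³ × 9)
  = 2.60855e+07 / 4.27097e+06 = 6.1076 N/mm = 6107.6 N/m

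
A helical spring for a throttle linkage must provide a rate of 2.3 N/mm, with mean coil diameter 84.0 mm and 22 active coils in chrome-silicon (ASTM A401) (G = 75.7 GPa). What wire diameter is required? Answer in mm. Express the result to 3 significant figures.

7.50 mm

d = (8D³N_a·k / G)^(1/4) = (8·84.0³·22·2.3 / (75.7×10³))^0.25
  = (3169.4)^0.25 = 7.5032 mm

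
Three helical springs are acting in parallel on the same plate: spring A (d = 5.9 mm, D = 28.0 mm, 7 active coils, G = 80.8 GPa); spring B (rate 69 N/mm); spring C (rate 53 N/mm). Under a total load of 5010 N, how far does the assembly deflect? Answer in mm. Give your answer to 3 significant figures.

24.8 mm

k_A = Gd⁴/(8D³N_a) = (80.8×10³)(5.9⁴)/(8·28.0³·7) = 79.645 N/mm
Parallel: k_eq = 79.645 + 69 + 53 = 201.64 N/mm
δ = F/k_eq = 5010/201.64 = 24.846 mm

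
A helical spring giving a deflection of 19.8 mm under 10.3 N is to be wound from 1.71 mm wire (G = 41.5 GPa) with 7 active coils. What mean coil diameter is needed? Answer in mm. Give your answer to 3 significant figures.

Required rate k = F/δ = 10.3/19.8 = 0.5202 N/mm
D = (Gd⁴/(8N_a·k))^(1/3) = (41.5×10³·1.71⁴/(8·7·0.5202))^(1/3)
  = (12180.7)^(1/3) = 23.0086 mm

23.0 mm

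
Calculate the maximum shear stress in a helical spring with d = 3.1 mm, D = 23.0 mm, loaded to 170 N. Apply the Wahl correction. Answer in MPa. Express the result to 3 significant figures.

Spring index C = D/d = 23.0/3.1 = 7.4194
K_W = (4C−1)/(4C−4) + 0.615/C = 28.677/25.677 + 0.0829 = 1.1997
τ₀ = 8FD/(πd³) = 8·170·23.0/(π·3.1³) = 31280/93.591 = 334.22 MPa
τ_max = K·τ₀ = 1.1997 × 334.22 = 400.97 MPa

401 MPa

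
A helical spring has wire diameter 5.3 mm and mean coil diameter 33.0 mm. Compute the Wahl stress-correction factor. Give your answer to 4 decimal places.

1.2423

C = D/d = 33.0/5.3 = 6.2264
K_W = (4C−1)/(4C−4) + 0.615/C = 23.906/20.906 + 0.0988 = 1.2423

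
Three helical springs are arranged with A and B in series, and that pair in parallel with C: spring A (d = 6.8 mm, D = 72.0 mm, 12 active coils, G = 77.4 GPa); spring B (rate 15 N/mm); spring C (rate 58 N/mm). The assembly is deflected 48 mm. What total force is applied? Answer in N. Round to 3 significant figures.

2950 N

k_A = Gd⁴/(8D³N_a) = (77.4×10³)(6.8⁴)/(8·72.0³·12) = 4.6186 N/mm
Springs A,B series: k_AB = 1/(1/4.6186+1/15) = 3.5313 N/mm; parallel with C: k_eq = 3.5313+58 = 61.531 N/mm
F = k_eq·δ = 61.531·48 = 2953.5 N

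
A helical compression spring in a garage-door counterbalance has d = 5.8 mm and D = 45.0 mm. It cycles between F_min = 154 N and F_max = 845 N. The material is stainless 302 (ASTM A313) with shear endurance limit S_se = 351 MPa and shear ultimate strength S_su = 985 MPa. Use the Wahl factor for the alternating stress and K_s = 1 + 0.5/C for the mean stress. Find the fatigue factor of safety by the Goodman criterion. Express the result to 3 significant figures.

0.995

C = D/d = 45.0/5.8 = 7.7586; K_W = (4C−1)/(4C−4)+0.615/C = 1.1902; K_s = 1+0.5/C = 1.0644
F_a = (F_max−F_min)/2 = 345.5 N; F_m = (F_max+F_min)/2 = 499.5 N
τ_a = K_W·8F_aD/(πd³) = 1.1902 × 202.92 = 241.52 MPa
τ_m = K_s·8F_mD/(πd³) = 1.0644 × 293.36 = 312.27 MPa
Goodman: 1/n_f = τ_a/S_se + τ_m/S_su = 241.52/351 + 312.27/985 = 0.68809 + 0.31702 = 1.0051
n_f = 1/1.0051 = 0.9949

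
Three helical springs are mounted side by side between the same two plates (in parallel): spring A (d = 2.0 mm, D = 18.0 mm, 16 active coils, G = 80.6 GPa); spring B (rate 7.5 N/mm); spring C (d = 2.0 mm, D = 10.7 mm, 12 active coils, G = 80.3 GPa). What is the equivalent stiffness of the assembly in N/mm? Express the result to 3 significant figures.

k_A = Gd⁴/(8D³N_a) = (80.6×10³)(2.0⁴)/(8·18.0³·16) = 1.7275 N/mm
k_C = Gd⁴/(8D³N_a) = (80.3×10³)(2.0⁴)/(8·10.7³·12) = 10.925 N/mm
Parallel: k_eq = 1.7275 + 7.5 + 10.925 = 20.152 N/mm

20.2 N/mm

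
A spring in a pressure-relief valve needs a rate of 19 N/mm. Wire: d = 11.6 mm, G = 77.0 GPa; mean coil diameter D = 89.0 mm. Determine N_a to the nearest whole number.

13

N_a = Gd⁴/(8D³k) = (77.0×10³ × 11.6⁴)/(8 × 89.0³ × 19)
    = 1.39419e+09 / 1.07155e+08 = 13.01 → 13 coils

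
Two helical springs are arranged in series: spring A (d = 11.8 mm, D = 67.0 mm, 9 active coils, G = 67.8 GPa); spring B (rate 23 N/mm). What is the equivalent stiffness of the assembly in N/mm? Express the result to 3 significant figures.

k_A = Gd⁴/(8D³N_a) = (67.8×10³)(11.8⁴)/(8·67.0³·9) = 60.702 N/mm
Series: 1/k_eq = 1/60.702 + 1/23 = 0.059952; k_eq = 16.68 N/mm

16.7 N/mm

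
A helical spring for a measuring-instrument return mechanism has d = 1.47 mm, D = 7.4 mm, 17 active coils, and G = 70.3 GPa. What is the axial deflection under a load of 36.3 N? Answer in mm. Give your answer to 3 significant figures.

k = Gd⁴/(8D³N_a) = (70.3×10³)(1.47⁴)/(8·7.4³·17) = 5.9565 N/mm
δ = F/k = 36.3 / 5.9565 = 6.0942 mm

6.09 mm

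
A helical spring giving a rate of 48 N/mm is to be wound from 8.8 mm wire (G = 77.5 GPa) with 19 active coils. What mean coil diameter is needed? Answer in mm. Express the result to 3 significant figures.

D = (Gd⁴/(8N_a·k))^(1/3) = (77.5×10³·8.8⁴/(8·19·48))^(1/3)
  = (63701.2)^(1/3) = 39.9377 mm

39.9 mm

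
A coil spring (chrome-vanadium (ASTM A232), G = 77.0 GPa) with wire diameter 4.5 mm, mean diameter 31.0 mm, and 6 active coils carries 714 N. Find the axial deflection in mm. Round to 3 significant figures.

k = Gd⁴/(8D³N_a) = (77.0×10³)(4.5⁴)/(8·31.0³·6) = 22.081 N/mm
δ = F/k = 714 / 22.081 = 32.336 mm

32.3 mm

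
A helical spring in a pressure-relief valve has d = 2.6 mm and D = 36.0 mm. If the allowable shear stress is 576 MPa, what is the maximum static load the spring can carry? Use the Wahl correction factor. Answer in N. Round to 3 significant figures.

C = D/d = 36.0/2.6 = 13.8462
K_W = (4C−1)/(4C−4) + 0.615/C = 54.385/51.385 + 0.0444 = 1.1028
τ_max = K·8FD/(πd³) → F_max = τ_allow·πd³/(8DK)
F_max = 576·π·2.6³/(8·36.0·1.1028) = 31805/317.61 = 100.14 N

100 N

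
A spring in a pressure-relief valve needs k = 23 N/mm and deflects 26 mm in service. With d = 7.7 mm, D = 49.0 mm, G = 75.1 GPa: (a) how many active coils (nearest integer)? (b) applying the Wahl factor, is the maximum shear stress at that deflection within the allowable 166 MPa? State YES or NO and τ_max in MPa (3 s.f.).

N_a = Gd⁴/(8D³k) = (75.1×10³)(7.7⁴)/(8·49.0³·23) = 12.2 → N_a = 12
Actual rate k = Gd⁴/(8D³·12) = 23.375 N/mm
Working load F = kδ = 23.375·26 = 607.74 N
C = 49.0/7.7 = 6.3636; K_W = (4C−1)/(4C−4)+0.615/C = 1.2365
τ_max = K_W·8FD/(πd³) = 1.2365·166.1 = 205.38 MPa
τ_max > 166 MPa → exceeds allowable

(a) 12 coils; (b) NO, τ_max = 205 MPa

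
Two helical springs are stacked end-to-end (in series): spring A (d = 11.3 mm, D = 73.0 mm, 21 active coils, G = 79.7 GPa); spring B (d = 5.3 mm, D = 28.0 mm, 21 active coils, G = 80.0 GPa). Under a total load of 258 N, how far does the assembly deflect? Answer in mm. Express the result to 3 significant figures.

28.0 mm

k_A = Gd⁴/(8D³N_a) = (79.7×10³)(11.3⁴)/(8·73.0³·21) = 19.884 N/mm
k_B = Gd⁴/(8D³N_a) = (80.0×10³)(5.3⁴)/(8·28.0³·21) = 17.116 N/mm
Series: 1/k_eq = 1/19.884 + 1/17.116 = 0.10872; k_eq = 9.1982 N/mm
δ = F/k_eq = 258/9.1982 = 28.049 mm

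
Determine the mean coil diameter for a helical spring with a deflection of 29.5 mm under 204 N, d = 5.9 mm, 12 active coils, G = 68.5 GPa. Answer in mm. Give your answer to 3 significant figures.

Required rate k = F/δ = 204/29.5 = 6.9153 N/mm
D = (Gd⁴/(8N_a·k))^(1/3) = (68.5×10³·5.9⁴/(8·12·6.9153))^(1/3)
  = (125031)^(1/3) = 50.0042 mm

50.0 mm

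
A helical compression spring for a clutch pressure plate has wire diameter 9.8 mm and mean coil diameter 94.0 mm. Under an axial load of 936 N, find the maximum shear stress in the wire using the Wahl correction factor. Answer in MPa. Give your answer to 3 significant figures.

Spring index C = D/d = 94.0/9.8 = 9.5918
K_W = (4C−1)/(4C−4) + 0.615/C = 37.367/34.367 + 0.0641 = 1.1514
τ₀ = 8FD/(πd³) = 8·936·94.0/(π·9.8³) = 703872/2956.8 = 238.05 MPa
τ_max = K·τ₀ = 1.1514 × 238.05 = 274.09 MPa

274 MPa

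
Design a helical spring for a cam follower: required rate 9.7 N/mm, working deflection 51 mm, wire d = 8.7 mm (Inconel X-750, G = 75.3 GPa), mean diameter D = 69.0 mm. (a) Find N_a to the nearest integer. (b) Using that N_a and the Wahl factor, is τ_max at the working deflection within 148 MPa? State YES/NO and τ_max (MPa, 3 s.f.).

N_a = Gd⁴/(8D³k) = (75.3×10³)(8.7⁴)/(8·69.0³·9.7) = 16.92 → N_a = 17
Actual rate k = Gd⁴/(8D³·17) = 9.6557 N/mm
Working load F = kδ = 9.6557·51 = 492.44 N
C = 69.0/8.7 = 7.9310; K_W = (4C−1)/(4C−4)+0.615/C = 1.1858
τ_max = K_W·8FD/(πd³) = 1.1858·131.4 = 155.81 MPa
τ_max > 148 MPa → exceeds allowable

(a) 17 coils; (b) NO, τ_max = 156 MPa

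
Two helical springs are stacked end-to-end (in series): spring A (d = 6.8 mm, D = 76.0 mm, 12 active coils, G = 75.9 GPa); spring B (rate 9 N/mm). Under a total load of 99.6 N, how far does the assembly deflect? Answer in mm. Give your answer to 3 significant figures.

k_A = Gd⁴/(8D³N_a) = (75.9×10³)(6.8⁴)/(8·76.0³·12) = 3.8509 N/mm
Series: 1/k_eq = 1/3.8509 + 1/9 = 0.37079; k_eq = 2.697 N/mm
δ = F/k_eq = 99.6/2.697 = 36.931 mm

36.9 mm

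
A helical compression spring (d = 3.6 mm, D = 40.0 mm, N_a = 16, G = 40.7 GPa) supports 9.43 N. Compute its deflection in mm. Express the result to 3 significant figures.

11.3 mm

k = Gd⁴/(8D³N_a) = (40.7×10³)(3.6⁴)/(8·40.0³·16) = 0.83448 N/mm
δ = F/k = 9.43 / 0.83448 = 11.3 mm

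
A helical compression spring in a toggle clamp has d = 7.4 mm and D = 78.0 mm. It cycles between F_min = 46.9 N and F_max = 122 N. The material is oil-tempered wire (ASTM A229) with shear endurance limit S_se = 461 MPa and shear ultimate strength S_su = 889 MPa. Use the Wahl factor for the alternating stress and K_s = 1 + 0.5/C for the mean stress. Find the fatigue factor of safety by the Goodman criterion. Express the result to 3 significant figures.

C = D/d = 78.0/7.4 = 10.5405; K_W = (4C−1)/(4C−4)+0.615/C = 1.1370; K_s = 1+0.5/C = 1.0474
F_a = (F_max−F_min)/2 = 37.55 N; F_m = (F_max+F_min)/2 = 84.45 N
τ_a = K_W·8F_aD/(πd³) = 1.1370 × 18.406 = 20.926 MPa
τ_m = K_s·8F_mD/(πd³) = 1.0474 × 41.394 = 43.358 MPa
Goodman: 1/n_f = τ_a/S_se + τ_m/S_su = 20.926/461 + 43.358/889 = 0.04539 + 0.04877 = 0.094165
n_f = 1/0.094165 = 10.62

10.6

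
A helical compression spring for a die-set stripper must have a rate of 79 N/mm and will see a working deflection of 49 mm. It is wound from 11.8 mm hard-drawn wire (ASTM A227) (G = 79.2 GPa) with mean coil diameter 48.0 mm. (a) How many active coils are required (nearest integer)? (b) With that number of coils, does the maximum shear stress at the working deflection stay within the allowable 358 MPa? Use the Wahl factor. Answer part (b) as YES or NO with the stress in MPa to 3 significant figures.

(a) 22 coils; (b) NO, τ_max = 401 MPa

N_a = Gd⁴/(8D³k) = (79.2×10³)(11.8⁴)/(8·48.0³·79) = 21.97 → N_a = 22
Actual rate k = Gd⁴/(8D³·22) = 78.889 N/mm
Working load F = kδ = 78.889·49 = 3865.6 N
C = 48.0/11.8 = 4.0678; K_W = (4C−1)/(4C−4)+0.615/C = 1.3957
τ_max = K_W·8FD/(πd³) = 1.3957·287.57 = 401.36 MPa
τ_max > 358 MPa → exceeds allowable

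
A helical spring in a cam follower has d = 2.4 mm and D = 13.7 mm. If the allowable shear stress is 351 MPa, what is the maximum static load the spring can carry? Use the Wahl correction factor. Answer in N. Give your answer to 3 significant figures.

110 N

C = D/d = 13.7/2.4 = 5.7083
K_W = (4C−1)/(4C−4) + 0.615/C = 21.833/18.833 + 0.1077 = 1.2670
τ_max = K·8FD/(πd³) → F_max = τ_allow·πd³/(8DK)
F_max = 351·π·2.4³/(8·13.7·1.2670) = 15244/138.87 = 109.77 N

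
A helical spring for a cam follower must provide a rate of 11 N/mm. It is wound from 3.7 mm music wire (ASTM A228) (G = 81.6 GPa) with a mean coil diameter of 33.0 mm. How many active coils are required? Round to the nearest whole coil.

5

N_a = Gd⁴/(8D³k) = (81.6×10³ × 3.7⁴)/(8 × 33.0³ × 11)
    = 1.52932e+07 / 3.16246e+06 = 4.836 → 5 coils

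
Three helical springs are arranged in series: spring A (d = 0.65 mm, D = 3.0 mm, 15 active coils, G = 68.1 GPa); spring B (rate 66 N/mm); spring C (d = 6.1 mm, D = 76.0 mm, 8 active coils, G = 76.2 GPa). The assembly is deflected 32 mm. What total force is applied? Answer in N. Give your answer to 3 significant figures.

58.4 N

k_A = Gd⁴/(8D³N_a) = (68.1×10³)(0.65⁴)/(8·3.0³·15) = 3.7519 N/mm
k_C = Gd⁴/(8D³N_a) = (76.2×10³)(6.1⁴)/(8·76.0³·8) = 3.7554 N/mm
Series: 1/k_eq = 1/3.7519 + 1/66 + 1/3.7554 = 0.54797; k_eq = 1.8249 N/mm
F = k_eq·δ = 1.8249·32 = 58.398 N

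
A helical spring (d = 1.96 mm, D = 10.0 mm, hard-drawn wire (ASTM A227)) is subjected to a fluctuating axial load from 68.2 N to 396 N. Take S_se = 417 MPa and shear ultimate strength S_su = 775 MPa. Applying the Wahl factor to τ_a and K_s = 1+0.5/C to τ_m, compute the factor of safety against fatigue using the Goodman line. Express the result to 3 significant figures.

0.352

C = D/d = 10.0/1.96 = 5.1020; K_W = (4C−1)/(4C−4)+0.615/C = 1.3034; K_s = 1+0.5/C = 1.0980
F_a = (F_max−F_min)/2 = 163.9 N; F_m = (F_max+F_min)/2 = 232.1 N
τ_a = K_W·8F_aD/(πd³) = 1.3034 × 554.31 = 722.47 MPa
τ_m = K_s·8F_mD/(πd³) = 1.0980 × 784.96 = 861.89 MPa
Goodman: 1/n_f = τ_a/S_se + τ_m/S_su = 722.47/417 + 861.89/775 = 1.73254 + 1.11211 = 2.8447
n_f = 1/2.8447 = 0.3515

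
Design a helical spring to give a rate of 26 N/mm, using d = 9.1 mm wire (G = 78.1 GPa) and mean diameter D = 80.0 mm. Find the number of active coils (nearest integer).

5

N_a = Gd⁴/(8D³k) = (78.1×10³ × 9.1⁴)/(8 × 80.0³ × 26)
    = 5.3557e+08 / 1.06496e+08 = 5.029 → 5 coils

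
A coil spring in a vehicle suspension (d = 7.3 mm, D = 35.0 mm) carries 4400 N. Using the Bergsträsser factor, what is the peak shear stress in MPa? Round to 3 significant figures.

Spring index C = D/d = 35.0/7.3 = 4.7945
K_B = (4C+2)/(4C−3) = 21.178/16.178 = 1.3091
τ₀ = 8FD/(πd³) = 8·4400·35.0/(π·7.3³) = 1.232e+06/1222.1 = 1008.1 MPa
τ_max = K·τ₀ = 1.3091 × 1008.1 = 1319.6 MPa

1320 MPa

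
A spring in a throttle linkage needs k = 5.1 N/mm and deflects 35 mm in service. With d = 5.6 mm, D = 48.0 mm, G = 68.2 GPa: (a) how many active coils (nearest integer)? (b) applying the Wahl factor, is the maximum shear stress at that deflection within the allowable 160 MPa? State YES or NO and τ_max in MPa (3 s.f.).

(a) 15 coils; (b) YES, τ_max = 144 MPa

N_a = Gd⁴/(8D³k) = (68.2×10³)(5.6⁴)/(8·48.0³·5.1) = 14.86 → N_a = 15
Actual rate k = Gd⁴/(8D³·15) = 5.054 N/mm
Working load F = kδ = 5.054·35 = 176.89 N
C = 48.0/5.6 = 8.5714; K_W = (4C−1)/(4C−4)+0.615/C = 1.1708
τ_max = K_W·8FD/(πd³) = 1.1708·123.12 = 144.15 MPa
τ_max ≤ 160 MPa → acceptable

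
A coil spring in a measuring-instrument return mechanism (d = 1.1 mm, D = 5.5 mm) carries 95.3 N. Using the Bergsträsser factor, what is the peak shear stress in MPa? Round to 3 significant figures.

1300 MPa

Spring index C = D/d = 5.5/1.1 = 5.0000
K_B = (4C+2)/(4C−3) = 22.000/17.000 = 1.2941
τ₀ = 8FD/(πd³) = 8·95.3·5.5/(π·1.1³) = 4193.2/4.1815 = 1002.8 MPa
τ_max = K·τ₀ = 1.2941 × 1002.8 = 1297.8 MPa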